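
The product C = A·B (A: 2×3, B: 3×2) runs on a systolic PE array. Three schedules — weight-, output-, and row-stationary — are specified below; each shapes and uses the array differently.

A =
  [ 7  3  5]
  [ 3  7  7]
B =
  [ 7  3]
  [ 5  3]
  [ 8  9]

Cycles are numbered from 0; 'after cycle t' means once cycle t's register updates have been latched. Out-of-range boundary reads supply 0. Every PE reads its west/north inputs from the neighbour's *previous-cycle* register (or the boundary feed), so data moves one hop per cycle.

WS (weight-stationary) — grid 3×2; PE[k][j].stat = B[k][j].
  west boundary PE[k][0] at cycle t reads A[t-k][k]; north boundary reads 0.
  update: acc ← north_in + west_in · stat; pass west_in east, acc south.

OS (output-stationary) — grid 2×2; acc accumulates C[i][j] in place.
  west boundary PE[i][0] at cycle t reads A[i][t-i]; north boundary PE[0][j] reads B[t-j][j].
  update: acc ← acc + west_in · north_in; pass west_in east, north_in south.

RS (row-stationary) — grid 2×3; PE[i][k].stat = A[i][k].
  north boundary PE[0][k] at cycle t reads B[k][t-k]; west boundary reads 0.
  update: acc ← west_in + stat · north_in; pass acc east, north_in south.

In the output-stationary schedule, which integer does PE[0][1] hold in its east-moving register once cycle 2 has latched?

register = 3

OS on a 2×2 grid — tracing PE[0][1] and its feeders:
  @0  [0,0]  acc 49  |  →7  ↓7
  @0  [0,1]  acc 0  |  →0  ↓0
  @1  [0,0]  acc 64  |  →3  ↓5
  @1  [0,1]  acc 21  |  →7  ↓3
  @2  [0,0]  acc 104  |  →5  ↓8
  @2  [0,1]  acc 30  |  →3  ↓3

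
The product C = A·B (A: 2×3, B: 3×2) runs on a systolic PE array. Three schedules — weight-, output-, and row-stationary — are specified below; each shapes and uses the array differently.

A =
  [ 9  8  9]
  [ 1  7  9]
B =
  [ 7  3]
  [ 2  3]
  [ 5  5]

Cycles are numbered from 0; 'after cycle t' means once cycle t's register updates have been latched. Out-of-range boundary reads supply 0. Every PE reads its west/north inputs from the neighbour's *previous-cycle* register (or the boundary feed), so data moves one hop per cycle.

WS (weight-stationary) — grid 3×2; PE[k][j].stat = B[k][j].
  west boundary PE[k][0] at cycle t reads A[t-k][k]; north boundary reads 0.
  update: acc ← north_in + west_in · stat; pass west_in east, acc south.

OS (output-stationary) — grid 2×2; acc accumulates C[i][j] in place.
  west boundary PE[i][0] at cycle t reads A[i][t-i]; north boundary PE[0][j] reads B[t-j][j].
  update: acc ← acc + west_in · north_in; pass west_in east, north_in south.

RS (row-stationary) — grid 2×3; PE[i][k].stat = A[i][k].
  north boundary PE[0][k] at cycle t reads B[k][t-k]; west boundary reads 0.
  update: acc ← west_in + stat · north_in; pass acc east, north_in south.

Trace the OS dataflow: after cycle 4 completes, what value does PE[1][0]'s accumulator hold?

OS 2×2: PE[1][0] cycle-by-cycle (with neighbour feeds):
  c0 r0c0: 63 / 9 / 7
  c0 r1c0: 0 / 0 / 0
  c1 r0c0: 79 / 8 / 2
  c1 r1c0: 7 / 1 / 7
  c2 r0c0: 124 / 9 / 5
  c2 r1c0: 21 / 7 / 2
  c3 r0c0: 124 / 0 / 0
  c3 r1c0: 66 / 9 / 5
  c4 r0c0: 124 / 0 / 0
  c4 r1c0: 66 / 0 / 0

PE[1][0].acc = 66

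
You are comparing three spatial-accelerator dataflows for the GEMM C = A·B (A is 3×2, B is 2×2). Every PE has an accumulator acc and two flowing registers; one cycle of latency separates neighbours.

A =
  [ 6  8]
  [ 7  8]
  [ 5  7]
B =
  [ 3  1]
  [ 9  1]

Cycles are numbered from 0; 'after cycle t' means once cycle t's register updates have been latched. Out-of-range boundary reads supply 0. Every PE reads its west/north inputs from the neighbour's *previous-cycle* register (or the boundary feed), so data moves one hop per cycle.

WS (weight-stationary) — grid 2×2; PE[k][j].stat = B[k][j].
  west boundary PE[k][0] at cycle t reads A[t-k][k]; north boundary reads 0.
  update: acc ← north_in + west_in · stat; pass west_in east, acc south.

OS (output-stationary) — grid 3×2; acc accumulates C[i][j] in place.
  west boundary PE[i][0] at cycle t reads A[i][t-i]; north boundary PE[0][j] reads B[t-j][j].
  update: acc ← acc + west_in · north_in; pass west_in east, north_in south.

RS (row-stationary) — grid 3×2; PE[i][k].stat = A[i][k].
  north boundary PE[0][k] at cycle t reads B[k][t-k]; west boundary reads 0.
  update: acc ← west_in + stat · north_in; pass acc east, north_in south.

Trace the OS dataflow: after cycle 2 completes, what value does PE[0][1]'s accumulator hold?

Tracing OS — 3×2 array, target PE[0][1]:
  0: (0,0).acc=18  regs=<6,3>
  0: (0,1).acc=0  regs=<0,0>
  1: (0,0).acc=90  regs=<8,9>
  1: (0,1).acc=6  regs=<6,1>
  2: (0,0).acc=90  regs=<0,0>
  2: (0,1).acc=14  regs=<8,1>

PE[0][1].acc = 14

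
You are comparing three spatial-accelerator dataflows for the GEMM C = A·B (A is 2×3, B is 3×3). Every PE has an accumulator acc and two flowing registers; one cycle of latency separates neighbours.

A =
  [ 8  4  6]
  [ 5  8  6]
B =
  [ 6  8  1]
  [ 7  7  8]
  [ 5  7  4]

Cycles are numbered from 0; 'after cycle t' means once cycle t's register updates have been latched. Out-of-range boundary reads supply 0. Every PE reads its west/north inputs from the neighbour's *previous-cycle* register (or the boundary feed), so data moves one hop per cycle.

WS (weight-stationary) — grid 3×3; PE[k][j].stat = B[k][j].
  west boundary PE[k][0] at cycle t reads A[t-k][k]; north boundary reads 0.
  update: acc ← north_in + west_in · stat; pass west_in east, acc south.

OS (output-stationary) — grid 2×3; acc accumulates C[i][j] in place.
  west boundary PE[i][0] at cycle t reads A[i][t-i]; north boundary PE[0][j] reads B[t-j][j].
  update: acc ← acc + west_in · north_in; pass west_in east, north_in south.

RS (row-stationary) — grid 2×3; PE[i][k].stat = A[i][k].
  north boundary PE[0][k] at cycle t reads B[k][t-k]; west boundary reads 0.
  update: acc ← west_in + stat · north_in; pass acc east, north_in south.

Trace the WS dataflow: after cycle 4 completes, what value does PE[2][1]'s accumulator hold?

PE[2][1].acc = 138

WS 3×3: PE[2][1] cycle-by-cycle (with neighbour feeds):
  0: (1,1).acc=0  regs=<0,0>
  0: (2,0).acc=0  regs=<0,0>
  0: (2,1).acc=0  regs=<0,0>
  1: (1,1).acc=0  regs=<0,0>
  1: (2,0).acc=0  regs=<0,0>
  1: (2,1).acc=0  regs=<0,0>
  2: (1,1).acc=92  regs=<4,92>
  2: (2,0).acc=106  regs=<6,106>
  2: (2,1).acc=0  regs=<0,0>
  3: (1,1).acc=96  regs=<8,96>
  3: (2,0).acc=116  regs=<6,116>
  3: (2,1).acc=134  regs=<6,134>
  4: (1,1).acc=0  regs=<0,0>
  4: (2,0).acc=0  regs=<0,0>
  4: (2,1).acc=138  regs=<6,138>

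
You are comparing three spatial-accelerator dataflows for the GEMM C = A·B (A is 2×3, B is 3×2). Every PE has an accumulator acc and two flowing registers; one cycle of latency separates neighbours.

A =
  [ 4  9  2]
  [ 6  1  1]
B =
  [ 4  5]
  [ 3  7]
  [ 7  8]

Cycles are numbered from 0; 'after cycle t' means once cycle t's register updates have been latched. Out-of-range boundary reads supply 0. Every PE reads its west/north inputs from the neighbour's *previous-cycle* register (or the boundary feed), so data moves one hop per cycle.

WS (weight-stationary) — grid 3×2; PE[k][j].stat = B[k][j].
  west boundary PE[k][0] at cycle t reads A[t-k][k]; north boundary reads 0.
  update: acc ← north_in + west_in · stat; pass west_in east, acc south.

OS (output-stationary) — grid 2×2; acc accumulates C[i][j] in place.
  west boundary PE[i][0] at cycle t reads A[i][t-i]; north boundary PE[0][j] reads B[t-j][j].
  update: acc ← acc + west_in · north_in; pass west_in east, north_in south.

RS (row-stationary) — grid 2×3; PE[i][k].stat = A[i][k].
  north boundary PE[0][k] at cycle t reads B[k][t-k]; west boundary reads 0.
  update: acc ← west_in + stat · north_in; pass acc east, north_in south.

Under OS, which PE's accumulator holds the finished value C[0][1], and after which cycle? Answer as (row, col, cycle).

(row, col, cycle) = (0, 1, 3)

Under OS, C[0][1] lands at PE[0][1]:
  [0] (0,1) acc=0 (h:0 v:0)
  [1] (0,1) acc=20 (h:4 v:5)
  [2] (0,1) acc=83 (h:9 v:7)
  [3] (0,1) acc=99 (h:2 v:8)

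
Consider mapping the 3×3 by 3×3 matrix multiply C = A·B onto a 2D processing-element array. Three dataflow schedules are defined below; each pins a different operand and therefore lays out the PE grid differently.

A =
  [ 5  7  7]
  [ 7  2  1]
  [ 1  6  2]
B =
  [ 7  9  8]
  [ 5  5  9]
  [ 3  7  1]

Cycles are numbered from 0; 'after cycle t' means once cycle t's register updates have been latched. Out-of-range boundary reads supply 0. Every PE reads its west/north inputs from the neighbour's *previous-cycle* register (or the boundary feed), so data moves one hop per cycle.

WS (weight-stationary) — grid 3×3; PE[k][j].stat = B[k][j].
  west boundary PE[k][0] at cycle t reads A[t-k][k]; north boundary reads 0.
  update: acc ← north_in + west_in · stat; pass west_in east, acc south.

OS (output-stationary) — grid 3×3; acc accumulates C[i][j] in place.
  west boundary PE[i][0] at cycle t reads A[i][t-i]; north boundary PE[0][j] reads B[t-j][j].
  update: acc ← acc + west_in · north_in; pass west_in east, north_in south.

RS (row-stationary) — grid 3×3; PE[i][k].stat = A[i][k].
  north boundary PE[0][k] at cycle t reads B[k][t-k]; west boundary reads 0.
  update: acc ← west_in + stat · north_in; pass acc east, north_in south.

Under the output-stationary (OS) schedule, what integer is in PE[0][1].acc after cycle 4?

OS 3×3: PE[0][1] cycle-by-cycle (with neighbour feeds):
  t=0 PE[0][0]: acc=35 h=5 v=7
  t=0 PE[0][1]: acc=0 h=0 v=0
  t=1 PE[0][0]: acc=70 h=7 v=5
  t=1 PE[0][1]: acc=45 h=5 v=9
  t=2 PE[0][0]: acc=91 h=7 v=3
  t=2 PE[0][1]: acc=80 h=7 v=5
  t=3 PE[0][0]: acc=91 h=0 v=0
  t=3 PE[0][1]: acc=129 h=7 v=7
  t=4 PE[0][0]: acc=91 h=0 v=0
  t=4 PE[0][1]: acc=129 h=0 v=0

PE[0][1].acc = 129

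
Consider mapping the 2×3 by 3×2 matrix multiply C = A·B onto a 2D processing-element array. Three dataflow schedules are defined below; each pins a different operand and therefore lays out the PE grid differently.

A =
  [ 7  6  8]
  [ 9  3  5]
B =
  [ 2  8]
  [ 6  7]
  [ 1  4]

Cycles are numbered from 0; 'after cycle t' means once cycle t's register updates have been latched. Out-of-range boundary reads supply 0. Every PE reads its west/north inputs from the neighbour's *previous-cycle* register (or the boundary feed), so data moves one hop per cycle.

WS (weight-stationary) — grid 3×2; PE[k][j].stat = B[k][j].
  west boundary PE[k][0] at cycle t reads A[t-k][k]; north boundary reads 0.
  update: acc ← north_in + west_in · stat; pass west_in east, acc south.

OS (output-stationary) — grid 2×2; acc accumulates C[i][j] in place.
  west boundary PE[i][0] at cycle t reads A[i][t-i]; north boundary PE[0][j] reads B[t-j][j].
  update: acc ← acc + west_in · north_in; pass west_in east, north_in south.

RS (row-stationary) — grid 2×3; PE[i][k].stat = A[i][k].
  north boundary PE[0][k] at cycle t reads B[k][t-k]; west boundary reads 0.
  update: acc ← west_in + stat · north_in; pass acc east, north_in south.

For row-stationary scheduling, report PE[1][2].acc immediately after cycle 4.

PE[1][2].acc = 113

RS (2×3). Following PE[1][2] plus its west/north inputs:
  0: (0,2).acc=0  regs=<0,0>
  0: (1,1).acc=0  regs=<0,0>
  0: (1,2).acc=0  regs=<0,0>
  1: (0,2).acc=0  regs=<0,0>
  1: (1,1).acc=0  regs=<0,0>
  1: (1,2).acc=0  regs=<0,0>
  2: (0,2).acc=58  regs=<58,1>
  2: (1,1).acc=36  regs=<36,6>
  2: (1,2).acc=0  regs=<0,0>
  3: (0,2).acc=130  regs=<130,4>
  3: (1,1).acc=93  regs=<93,7>
  3: (1,2).acc=41  regs=<41,1>
  4: (0,2).acc=0  regs=<0,0>
  4: (1,1).acc=0  regs=<0,0>
  4: (1,2).acc=113  regs=<113,4>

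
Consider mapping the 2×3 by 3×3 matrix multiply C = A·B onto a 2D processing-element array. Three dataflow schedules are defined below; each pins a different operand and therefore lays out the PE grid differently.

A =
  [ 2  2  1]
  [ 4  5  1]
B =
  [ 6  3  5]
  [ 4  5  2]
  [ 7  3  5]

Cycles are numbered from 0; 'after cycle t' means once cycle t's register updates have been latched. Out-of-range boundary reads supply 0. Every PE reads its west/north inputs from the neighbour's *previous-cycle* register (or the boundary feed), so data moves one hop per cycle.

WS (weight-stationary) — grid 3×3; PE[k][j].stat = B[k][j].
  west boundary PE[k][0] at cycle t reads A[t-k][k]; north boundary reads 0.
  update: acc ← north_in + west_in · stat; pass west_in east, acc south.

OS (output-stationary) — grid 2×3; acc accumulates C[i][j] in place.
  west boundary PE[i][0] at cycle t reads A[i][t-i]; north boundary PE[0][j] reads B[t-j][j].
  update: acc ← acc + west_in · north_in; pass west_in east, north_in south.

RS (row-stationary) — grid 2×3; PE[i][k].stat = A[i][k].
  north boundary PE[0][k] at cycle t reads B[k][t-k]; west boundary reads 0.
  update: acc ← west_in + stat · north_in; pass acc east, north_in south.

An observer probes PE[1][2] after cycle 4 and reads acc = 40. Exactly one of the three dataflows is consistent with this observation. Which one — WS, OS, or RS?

WS [3×3] PE[1][2] across cycles:
  t=0 PE[1][2]: acc=0 h=0 v=0
  t=1 PE[1][2]: acc=0 h=0 v=0
  t=2 PE[1][2]: acc=0 h=0 v=0
  t=3 PE[1][2]: acc=14 h=2 v=14
  t=4 PE[1][2]: acc=30 h=5 v=30
OS [2×3] PE[1][2] across cycles:
  t=0 PE[1][2]: acc=0 h=0 v=0
  t=1 PE[1][2]: acc=0 h=0 v=0
  t=2 PE[1][2]: acc=0 h=0 v=0
  t=3 PE[1][2]: acc=20 h=4 v=5
  t=4 PE[1][2]: acc=30 h=5 v=2
RS [2×3] PE[1][2] across cycles:
  t=0 PE[1][2]: acc=0 h=0 v=0
  t=1 PE[1][2]: acc=0 h=0 v=0
  t=2 PE[1][2]: acc=0 h=0 v=0
  t=3 PE[1][2]: acc=51 h=51 v=7
  t=4 PE[1][2]: acc=40 h=40 v=3

dataflow = RS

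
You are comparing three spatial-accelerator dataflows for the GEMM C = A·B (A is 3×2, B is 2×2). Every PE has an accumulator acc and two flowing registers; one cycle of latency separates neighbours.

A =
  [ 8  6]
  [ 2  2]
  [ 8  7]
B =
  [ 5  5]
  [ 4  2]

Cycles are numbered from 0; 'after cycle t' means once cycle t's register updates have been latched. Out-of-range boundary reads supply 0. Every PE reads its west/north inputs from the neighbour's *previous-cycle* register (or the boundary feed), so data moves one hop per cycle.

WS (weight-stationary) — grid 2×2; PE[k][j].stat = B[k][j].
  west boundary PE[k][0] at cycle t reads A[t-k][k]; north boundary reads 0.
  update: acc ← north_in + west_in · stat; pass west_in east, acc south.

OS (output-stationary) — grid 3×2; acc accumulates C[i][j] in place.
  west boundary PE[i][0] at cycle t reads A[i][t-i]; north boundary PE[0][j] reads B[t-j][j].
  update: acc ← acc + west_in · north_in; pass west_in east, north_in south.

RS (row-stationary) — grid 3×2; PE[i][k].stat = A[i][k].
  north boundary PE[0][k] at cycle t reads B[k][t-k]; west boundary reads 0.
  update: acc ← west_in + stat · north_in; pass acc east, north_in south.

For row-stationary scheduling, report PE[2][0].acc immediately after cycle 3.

RS on a 3×2 grid — tracing PE[2][0] and its feeders:
  after 0 — PE[1][0] acc=0, pass-E 0, pass-S 0
  after 0 — PE[2][0] acc=0, pass-E 0, pass-S 0
  after 1 — PE[1][0] acc=10, pass-E 10, pass-S 5
  after 1 — PE[2][0] acc=0, pass-E 0, pass-S 0
  after 2 — PE[1][0] acc=10, pass-E 10, pass-S 5
  after 2 — PE[2][0] acc=40, pass-E 40, pass-S 5
  after 3 — PE[1][0] acc=0, pass-E 0, pass-S 0
  after 3 — PE[2][0] acc=40, pass-E 40, pass-S 5

PE[2][0].acc = 40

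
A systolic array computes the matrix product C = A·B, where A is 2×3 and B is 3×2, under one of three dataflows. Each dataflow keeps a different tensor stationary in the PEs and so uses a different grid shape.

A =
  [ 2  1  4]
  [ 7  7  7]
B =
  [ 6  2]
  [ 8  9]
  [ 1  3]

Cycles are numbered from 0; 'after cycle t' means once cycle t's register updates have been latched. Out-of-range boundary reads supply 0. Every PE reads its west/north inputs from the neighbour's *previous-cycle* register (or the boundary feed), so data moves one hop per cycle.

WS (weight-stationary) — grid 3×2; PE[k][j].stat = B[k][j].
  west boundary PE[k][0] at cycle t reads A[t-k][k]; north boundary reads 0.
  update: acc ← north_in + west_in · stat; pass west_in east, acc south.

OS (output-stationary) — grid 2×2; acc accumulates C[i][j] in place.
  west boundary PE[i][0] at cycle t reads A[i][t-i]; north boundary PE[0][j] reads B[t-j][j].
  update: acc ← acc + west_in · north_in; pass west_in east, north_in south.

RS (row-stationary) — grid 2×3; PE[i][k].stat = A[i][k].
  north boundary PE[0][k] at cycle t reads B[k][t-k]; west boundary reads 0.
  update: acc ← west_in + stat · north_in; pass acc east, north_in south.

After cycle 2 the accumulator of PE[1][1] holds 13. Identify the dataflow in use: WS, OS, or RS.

WS [3×2] PE[1][1] across cycles:
  c0 r1c1: 0 / 0 / 0
  c1 r1c1: 0 / 0 / 0
  c2 r1c1: 13 / 1 / 13
OS [2×2] PE[1][1] across cycles:
  c0 r1c1: 0 / 0 / 0
  c1 r1c1: 0 / 0 / 0
  c2 r1c1: 14 / 7 / 2
RS [2×3] PE[1][1] across cycles:
  c0 r1c1: 0 / 0 / 0
  c1 r1c1: 0 / 0 / 0
  c2 r1c1: 98 / 98 / 8

dataflow = WS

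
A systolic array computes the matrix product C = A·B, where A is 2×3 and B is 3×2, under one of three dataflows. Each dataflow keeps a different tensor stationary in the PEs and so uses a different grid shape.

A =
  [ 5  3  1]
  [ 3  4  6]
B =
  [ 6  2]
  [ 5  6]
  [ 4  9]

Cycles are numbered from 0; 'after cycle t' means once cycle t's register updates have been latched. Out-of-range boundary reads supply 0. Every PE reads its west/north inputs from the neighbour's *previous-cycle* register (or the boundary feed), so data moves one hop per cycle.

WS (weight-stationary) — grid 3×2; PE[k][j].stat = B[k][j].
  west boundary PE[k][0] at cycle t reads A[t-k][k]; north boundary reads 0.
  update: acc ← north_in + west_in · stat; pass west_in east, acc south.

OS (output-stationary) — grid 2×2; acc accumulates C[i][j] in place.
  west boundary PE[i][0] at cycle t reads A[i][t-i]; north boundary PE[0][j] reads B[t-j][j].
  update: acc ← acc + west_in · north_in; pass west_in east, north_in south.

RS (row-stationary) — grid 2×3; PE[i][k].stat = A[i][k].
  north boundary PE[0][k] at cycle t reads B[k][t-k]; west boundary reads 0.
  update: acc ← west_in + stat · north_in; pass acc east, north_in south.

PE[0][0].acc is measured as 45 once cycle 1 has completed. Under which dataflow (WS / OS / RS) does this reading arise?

WS [3×2] PE[0][0] across cycles:
  c0 r0c0: 30 / 5 / 30
  c1 r0c0: 18 / 3 / 18
OS [2×2] PE[0][0] across cycles:
  c0 r0c0: 30 / 5 / 6
  c1 r0c0: 45 / 3 / 5
RS [2×3] PE[0][0] across cycles:
  c0 r0c0: 30 / 30 / 6
  c1 r0c0: 10 / 10 / 2

dataflow = OS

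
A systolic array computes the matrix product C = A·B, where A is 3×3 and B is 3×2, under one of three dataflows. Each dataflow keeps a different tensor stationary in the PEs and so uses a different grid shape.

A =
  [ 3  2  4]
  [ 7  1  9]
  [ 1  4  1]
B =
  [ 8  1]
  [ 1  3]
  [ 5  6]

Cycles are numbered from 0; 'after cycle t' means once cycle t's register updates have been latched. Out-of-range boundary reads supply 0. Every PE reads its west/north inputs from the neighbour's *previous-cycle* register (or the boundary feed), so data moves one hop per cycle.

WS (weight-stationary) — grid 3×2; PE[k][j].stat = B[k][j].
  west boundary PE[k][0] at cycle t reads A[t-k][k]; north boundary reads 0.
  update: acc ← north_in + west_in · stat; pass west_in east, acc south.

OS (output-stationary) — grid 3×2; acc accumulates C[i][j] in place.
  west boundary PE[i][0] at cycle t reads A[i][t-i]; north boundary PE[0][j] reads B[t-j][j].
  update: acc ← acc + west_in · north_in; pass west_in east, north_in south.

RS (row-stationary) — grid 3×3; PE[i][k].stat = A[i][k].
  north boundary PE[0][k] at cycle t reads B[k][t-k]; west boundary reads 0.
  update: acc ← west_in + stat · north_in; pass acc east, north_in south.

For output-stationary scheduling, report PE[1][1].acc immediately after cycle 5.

PE[1][1].acc = 64

OS on a 3×2 grid — tracing PE[1][1] and its feeders:
  0: (0,1).acc=0  regs=<0,0>
  0: (1,0).acc=0  regs=<0,0>
  0: (1,1).acc=0  regs=<0,0>
  1: (0,1).acc=3  regs=<3,1>
  1: (1,0).acc=56  regs=<7,8>
  1: (1,1).acc=0  regs=<0,0>
  2: (0,1).acc=9  regs=<2,3>
  2: (1,0).acc=57  regs=<1,1>
  2: (1,1).acc=7  regs=<7,1>
  3: (0,1).acc=33  regs=<4,6>
  3: (1,0).acc=102  regs=<9,5>
  3: (1,1).acc=10  regs=<1,3>
  4: (0,1).acc=33  regs=<0,0>
  4: (1,0).acc=102  regs=<0,0>
  4: (1,1).acc=64  regs=<9,6>
  5: (0,1).acc=33  regs=<0,0>
  5: (1,0).acc=102  regs=<0,0>
  5: (1,1).acc=64  regs=<0,0>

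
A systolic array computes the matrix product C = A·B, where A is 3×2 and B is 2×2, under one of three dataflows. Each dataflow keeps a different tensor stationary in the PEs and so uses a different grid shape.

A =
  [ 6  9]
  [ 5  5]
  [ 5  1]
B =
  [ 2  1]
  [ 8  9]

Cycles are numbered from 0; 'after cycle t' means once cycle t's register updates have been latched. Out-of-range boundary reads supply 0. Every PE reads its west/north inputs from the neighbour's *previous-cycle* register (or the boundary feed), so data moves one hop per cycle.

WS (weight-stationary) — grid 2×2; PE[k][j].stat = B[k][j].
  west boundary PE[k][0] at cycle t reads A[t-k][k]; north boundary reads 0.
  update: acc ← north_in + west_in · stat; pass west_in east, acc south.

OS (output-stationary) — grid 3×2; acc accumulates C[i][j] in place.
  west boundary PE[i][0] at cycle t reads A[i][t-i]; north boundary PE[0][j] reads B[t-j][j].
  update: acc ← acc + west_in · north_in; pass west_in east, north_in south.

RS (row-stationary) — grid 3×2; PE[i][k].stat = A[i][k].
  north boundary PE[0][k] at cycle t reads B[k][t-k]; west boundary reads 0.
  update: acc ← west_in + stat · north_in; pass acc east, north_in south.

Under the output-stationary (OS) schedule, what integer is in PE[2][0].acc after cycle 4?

OS 3×2: PE[2][0] cycle-by-cycle (with neighbour feeds):
  after 0 — PE[1][0] acc=0, pass-E 0, pass-S 0
  after 0 — PE[2][0] acc=0, pass-E 0, pass-S 0
  after 1 — PE[1][0] acc=10, pass-E 5, pass-S 2
  after 1 — PE[2][0] acc=0, pass-E 0, pass-S 0
  after 2 — PE[1][0] acc=50, pass-E 5, pass-S 8
  after 2 — PE[2][0] acc=10, pass-E 5, pass-S 2
  after 3 — PE[1][0] acc=50, pass-E 0, pass-S 0
  after 3 — PE[2][0] acc=18, pass-E 1, pass-S 8
  after 4 — PE[1][0] acc=50, pass-E 0, pass-S 0
  after 4 — PE[2][0] acc=18, pass-E 0, pass-S 0

PE[2][0].acc = 18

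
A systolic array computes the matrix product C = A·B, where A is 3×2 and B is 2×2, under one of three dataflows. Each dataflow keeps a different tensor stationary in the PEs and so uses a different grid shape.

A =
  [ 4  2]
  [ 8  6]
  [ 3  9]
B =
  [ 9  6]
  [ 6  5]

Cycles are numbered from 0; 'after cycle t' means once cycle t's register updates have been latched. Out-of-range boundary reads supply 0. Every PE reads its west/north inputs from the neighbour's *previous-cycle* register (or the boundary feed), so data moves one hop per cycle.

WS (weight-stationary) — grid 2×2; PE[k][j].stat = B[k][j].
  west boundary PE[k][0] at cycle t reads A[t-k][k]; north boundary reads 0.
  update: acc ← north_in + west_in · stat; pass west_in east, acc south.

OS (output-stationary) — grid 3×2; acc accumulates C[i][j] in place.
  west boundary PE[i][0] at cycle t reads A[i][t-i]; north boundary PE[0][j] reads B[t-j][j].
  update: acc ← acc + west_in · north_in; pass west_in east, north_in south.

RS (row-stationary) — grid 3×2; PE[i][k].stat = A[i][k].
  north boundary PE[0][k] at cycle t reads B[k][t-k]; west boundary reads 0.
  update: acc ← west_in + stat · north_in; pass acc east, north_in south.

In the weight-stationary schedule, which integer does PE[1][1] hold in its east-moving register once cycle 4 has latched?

register = 9

Tracing WS — 2×2 array, target PE[1][1]:
  c0 r0c1: 0 / 0 / 0
  c0 r1c0: 0 / 0 / 0
  c0 r1c1: 0 / 0 / 0
  c1 r0c1: 24 / 4 / 24
  c1 r1c0: 48 / 2 / 48
  c1 r1c1: 0 / 0 / 0
  c2 r0c1: 48 / 8 / 48
  c2 r1c0: 108 / 6 / 108
  c2 r1c1: 34 / 2 / 34
  c3 r0c1: 18 / 3 / 18
  c3 r1c0: 81 / 9 / 81
  c3 r1c1: 78 / 6 / 78
  c4 r0c1: 0 / 0 / 0
  c4 r1c0: 0 / 0 / 0
  c4 r1c1: 63 / 9 / 63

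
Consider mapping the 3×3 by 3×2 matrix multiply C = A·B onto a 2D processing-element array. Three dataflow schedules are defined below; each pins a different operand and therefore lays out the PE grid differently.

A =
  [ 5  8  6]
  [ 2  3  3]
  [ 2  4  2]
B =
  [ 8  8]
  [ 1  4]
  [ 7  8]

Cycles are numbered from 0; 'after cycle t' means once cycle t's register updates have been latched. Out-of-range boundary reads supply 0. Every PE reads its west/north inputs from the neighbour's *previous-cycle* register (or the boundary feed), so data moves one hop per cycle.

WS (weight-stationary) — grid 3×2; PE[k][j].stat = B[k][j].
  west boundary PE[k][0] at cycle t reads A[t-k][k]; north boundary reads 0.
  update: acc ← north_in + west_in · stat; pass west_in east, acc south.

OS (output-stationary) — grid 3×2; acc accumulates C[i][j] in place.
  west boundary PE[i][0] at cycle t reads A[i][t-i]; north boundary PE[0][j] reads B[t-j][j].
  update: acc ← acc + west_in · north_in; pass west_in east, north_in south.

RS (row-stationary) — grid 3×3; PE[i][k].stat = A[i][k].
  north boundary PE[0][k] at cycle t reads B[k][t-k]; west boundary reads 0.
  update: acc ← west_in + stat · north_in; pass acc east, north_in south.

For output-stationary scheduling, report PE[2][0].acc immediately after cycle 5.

Tracing OS — 3×2 array, target PE[2][0]:
  cycle 0: PE[1][0] → acc 0, east 0, south 0
  cycle 0: PE[2][0] → acc 0, east 0, south 0
  cycle 1: PE[1][0] → acc 16, east 2, south 8
  cycle 1: PE[2][0] → acc 0, east 0, south 0
  cycle 2: PE[1][0] → acc 19, east 3, south 1
  cycle 2: PE[2][0] → acc 16, east 2, south 8
  cycle 3: PE[1][0] → acc 40, east 3, south 7
  cycle 3: PE[2][0] → acc 20, east 4, south 1
  cycle 4: PE[1][0] → acc 40, east 0, south 0
  cycle 4: PE[2][0] → acc 34, east 2, south 7
  cycle 5: PE[1][0] → acc 40, east 0, south 0
  cycle 5: PE[2][0] → acc 34, east 0, south 0

PE[2][0].acc = 34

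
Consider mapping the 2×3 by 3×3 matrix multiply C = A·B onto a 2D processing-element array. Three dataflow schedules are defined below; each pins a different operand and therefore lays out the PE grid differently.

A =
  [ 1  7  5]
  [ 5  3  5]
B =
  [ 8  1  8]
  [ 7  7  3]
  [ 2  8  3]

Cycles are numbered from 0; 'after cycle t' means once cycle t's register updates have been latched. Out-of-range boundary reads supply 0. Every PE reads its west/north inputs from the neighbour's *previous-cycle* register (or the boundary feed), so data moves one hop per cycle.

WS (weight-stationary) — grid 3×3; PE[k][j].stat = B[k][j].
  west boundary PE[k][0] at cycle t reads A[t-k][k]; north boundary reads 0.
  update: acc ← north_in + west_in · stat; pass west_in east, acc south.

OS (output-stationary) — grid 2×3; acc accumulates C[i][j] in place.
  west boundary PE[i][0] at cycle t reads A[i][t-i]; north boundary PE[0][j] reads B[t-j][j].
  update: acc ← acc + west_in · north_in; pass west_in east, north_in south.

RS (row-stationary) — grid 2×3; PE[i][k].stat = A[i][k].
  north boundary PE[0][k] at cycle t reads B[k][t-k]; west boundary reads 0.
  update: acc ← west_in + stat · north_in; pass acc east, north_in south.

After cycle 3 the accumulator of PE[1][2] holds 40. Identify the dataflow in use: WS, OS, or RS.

Under WS (3×3), PE[1][2]:
  step 0 · PE1,2: acc=0; fwd→0 fwd↓0
  step 1 · PE1,2: acc=0; fwd→0 fwd↓0
  step 2 · PE1,2: acc=0; fwd→0 fwd↓0
  step 3 · PE1,2: acc=29; fwd→7 fwd↓29
Under OS (2×3), PE[1][2]:
  step 0 · PE1,2: acc=0; fwd→0 fwd↓0
  step 1 · PE1,2: acc=0; fwd→0 fwd↓0
  step 2 · PE1,2: acc=0; fwd→0 fwd↓0
  step 3 · PE1,2: acc=40; fwd→5 fwd↓8
Under RS (2×3), PE[1][2]:
  step 0 · PE1,2: acc=0; fwd→0 fwd↓0
  step 1 · PE1,2: acc=0; fwd→0 fwd↓0
  step 2 · PE1,2: acc=0; fwd→0 fwd↓0
  step 3 · PE1,2: acc=71; fwd→71 fwd↓2

dataflow = OS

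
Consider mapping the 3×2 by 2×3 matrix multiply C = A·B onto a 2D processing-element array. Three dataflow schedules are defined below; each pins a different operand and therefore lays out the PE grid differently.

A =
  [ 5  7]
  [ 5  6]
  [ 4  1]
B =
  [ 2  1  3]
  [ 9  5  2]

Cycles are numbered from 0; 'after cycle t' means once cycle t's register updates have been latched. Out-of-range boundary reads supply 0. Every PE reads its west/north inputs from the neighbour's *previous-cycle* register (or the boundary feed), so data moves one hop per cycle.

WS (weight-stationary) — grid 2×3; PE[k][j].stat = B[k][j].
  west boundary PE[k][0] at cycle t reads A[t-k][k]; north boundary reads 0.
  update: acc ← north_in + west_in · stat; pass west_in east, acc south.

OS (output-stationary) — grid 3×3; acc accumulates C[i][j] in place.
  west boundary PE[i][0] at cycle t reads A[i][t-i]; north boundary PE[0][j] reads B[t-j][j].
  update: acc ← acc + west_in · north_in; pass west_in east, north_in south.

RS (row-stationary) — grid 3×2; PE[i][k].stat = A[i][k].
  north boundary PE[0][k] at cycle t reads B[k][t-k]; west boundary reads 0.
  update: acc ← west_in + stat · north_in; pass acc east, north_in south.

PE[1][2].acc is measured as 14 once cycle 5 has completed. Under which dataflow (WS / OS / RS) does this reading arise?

Under WS (2×3), PE[1][2]:
  c0 r1c2: 0 / 0 / 0
  c1 r1c2: 0 / 0 / 0
  c2 r1c2: 0 / 0 / 0
  c3 r1c2: 29 / 7 / 29
  c4 r1c2: 27 / 6 / 27
  c5 r1c2: 14 / 1 / 14
Under OS (3×3), PE[1][2]:
  c0 r1c2: 0 / 0 / 0
  c1 r1c2: 0 / 0 / 0
  c2 r1c2: 0 / 0 / 0
  c3 r1c2: 15 / 5 / 3
  c4 r1c2: 27 / 6 / 2
  c5 r1c2: 27 / 0 / 0
— RS: 3×2 array has no PE[1][2].

dataflow = WS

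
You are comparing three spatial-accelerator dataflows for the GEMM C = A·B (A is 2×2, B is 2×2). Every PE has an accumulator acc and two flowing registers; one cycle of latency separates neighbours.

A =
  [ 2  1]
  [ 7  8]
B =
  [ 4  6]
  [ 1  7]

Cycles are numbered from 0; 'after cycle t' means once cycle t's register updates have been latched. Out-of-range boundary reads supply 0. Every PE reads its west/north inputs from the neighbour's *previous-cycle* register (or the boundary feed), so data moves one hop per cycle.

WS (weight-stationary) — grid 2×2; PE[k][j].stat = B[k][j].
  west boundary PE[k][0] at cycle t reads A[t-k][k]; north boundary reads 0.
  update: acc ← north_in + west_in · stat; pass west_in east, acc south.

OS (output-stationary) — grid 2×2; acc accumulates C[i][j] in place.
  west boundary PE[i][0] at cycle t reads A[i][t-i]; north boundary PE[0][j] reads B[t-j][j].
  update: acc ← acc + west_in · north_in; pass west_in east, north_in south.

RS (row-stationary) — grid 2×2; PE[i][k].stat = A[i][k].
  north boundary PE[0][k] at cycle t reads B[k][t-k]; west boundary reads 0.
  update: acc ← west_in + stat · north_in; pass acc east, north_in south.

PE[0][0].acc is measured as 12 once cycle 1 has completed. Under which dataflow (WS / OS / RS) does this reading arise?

dataflow = RS

Under WS (2×2), PE[0][0]:
  [0] (0,0) acc=8 (h:2 v:8)
  [1] (0,0) acc=28 (h:7 v:28)
Under OS (2×2), PE[0][0]:
  [0] (0,0) acc=8 (h:2 v:4)
  [1] (0,0) acc=9 (h:1 v:1)
Under RS (2×2), PE[0][0]:
  [0] (0,0) acc=8 (h:8 v:4)
  [1] (0,0) acc=12 (h:12 v:6)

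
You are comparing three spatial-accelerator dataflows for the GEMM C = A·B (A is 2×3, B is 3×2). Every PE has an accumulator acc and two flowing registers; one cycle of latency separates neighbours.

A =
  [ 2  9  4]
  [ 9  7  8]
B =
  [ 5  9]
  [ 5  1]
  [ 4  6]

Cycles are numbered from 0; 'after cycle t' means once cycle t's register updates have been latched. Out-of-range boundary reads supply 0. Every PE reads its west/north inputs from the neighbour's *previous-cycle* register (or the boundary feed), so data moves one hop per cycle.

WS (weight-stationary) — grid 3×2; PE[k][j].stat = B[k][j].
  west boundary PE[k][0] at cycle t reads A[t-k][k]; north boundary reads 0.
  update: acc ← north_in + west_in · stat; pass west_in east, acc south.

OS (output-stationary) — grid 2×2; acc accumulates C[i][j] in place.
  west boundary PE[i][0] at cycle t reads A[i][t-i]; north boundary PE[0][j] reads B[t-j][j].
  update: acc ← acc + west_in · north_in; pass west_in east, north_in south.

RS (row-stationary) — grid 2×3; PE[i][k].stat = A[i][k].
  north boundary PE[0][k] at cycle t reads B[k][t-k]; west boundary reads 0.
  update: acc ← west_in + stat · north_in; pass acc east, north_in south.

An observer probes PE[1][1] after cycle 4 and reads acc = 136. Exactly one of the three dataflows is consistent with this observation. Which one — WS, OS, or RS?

— WS: 3×2; PE[1][1] trace:
  step 0 · PE1,1: acc=0; fwd→0 fwd↓0
  step 1 · PE1,1: acc=0; fwd→0 fwd↓0
  step 2 · PE1,1: acc=27; fwd→9 fwd↓27
  step 3 · PE1,1: acc=88; fwd→7 fwd↓88
  step 4 · PE1,1: acc=0; fwd→0 fwd↓0
— OS: 2×2; PE[1][1] trace:
  step 0 · PE1,1: acc=0; fwd→0 fwd↓0
  step 1 · PE1,1: acc=0; fwd→0 fwd↓0
  step 2 · PE1,1: acc=81; fwd→9 fwd↓9
  step 3 · PE1,1: acc=88; fwd→7 fwd↓1
  step 4 · PE1,1: acc=136; fwd→8 fwd↓6
— RS: 2×3; PE[1][1] trace:
  step 0 · PE1,1: acc=0; fwd→0 fwd↓0
  step 1 · PE1,1: acc=0; fwd→0 fwd↓0
  step 2 · PE1,1: acc=80; fwd→80 fwd↓5
  step 3 · PE1,1: acc=88; fwd→88 fwd↓1
  step 4 · PE1,1: acc=0; fwd→0 fwd↓0

dataflow = OS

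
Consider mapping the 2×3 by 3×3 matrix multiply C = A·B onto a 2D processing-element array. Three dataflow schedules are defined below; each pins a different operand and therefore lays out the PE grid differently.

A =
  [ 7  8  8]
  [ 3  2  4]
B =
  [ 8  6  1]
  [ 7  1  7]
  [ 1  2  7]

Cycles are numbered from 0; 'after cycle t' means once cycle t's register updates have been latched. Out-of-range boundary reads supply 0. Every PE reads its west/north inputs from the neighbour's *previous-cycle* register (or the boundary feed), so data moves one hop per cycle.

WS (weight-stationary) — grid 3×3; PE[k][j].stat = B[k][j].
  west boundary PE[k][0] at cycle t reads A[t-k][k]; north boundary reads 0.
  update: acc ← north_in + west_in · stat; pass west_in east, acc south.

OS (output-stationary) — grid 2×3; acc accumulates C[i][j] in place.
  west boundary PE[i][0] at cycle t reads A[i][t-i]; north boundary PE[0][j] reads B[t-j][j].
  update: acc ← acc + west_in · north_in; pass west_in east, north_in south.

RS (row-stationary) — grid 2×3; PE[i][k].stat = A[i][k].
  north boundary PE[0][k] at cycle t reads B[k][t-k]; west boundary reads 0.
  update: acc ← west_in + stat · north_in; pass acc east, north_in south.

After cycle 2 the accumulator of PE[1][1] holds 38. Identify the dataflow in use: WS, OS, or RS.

WS [3×3] PE[1][1] across cycles:
  c0 r1c1: 0 / 0 / 0
  c1 r1c1: 0 / 0 / 0
  c2 r1c1: 50 / 8 / 50
OS [2×3] PE[1][1] across cycles:
  c0 r1c1: 0 / 0 / 0
  c1 r1c1: 0 / 0 / 0
  c2 r1c1: 18 / 3 / 6
RS [2×3] PE[1][1] across cycles:
  c0 r1c1: 0 / 0 / 0
  c1 r1c1: 0 / 0 / 0
  c2 r1c1: 38 / 38 / 7

dataflow = RS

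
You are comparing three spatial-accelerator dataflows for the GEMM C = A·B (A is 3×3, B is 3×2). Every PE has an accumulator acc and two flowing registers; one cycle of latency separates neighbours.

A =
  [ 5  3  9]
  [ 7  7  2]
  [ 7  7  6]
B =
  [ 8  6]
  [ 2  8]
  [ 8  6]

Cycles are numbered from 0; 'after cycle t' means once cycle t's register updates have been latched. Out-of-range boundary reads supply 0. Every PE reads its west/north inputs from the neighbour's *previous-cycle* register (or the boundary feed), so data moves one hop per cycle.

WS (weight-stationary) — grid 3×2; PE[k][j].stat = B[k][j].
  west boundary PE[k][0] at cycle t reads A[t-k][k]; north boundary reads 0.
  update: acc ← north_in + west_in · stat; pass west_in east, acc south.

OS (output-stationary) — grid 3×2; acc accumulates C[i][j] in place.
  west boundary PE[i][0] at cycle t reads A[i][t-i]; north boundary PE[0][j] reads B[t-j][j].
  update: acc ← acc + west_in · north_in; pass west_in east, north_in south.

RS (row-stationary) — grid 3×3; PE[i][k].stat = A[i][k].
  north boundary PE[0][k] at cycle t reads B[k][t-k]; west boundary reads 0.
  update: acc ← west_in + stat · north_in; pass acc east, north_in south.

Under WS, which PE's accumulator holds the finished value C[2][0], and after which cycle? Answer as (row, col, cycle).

(row, col, cycle) = (2, 0, 4)

WS: C[2][0] accumulates in PE[2][0]:
  step 0 · PE2,0: acc=0; fwd→0 fwd↓0
  step 1 · PE2,0: acc=0; fwd→0 fwd↓0
  step 2 · PE2,0: acc=118; fwd→9 fwd↓118
  step 3 · PE2,0: acc=86; fwd→2 fwd↓86
  step 4 · PE2,0: acc=118; fwd→6 fwd↓118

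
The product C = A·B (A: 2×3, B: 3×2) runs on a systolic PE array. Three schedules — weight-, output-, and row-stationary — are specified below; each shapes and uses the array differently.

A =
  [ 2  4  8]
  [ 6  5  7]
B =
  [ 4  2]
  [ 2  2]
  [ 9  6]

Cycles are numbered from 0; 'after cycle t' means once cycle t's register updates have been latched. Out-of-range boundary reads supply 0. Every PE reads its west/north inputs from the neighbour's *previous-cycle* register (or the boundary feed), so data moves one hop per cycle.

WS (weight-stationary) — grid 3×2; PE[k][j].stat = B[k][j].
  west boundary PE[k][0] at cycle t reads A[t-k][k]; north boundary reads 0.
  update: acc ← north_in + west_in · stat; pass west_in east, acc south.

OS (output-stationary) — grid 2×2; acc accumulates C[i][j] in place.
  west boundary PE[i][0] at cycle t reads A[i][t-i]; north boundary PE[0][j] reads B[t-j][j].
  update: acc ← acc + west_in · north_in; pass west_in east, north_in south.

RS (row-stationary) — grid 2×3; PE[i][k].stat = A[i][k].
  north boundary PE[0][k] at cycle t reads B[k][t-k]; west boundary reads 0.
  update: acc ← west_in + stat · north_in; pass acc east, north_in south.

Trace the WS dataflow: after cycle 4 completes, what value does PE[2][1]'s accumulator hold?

Tracing WS — 3×2 array, target PE[2][1]:
  c0 r1c1: 0 / 0 / 0
  c0 r2c0: 0 / 0 / 0
  c0 r2c1: 0 / 0 / 0
  c1 r1c1: 0 / 0 / 0
  c1 r2c0: 0 / 0 / 0
  c1 r2c1: 0 / 0 / 0
  c2 r1c1: 12 / 4 / 12
  c2 r2c0: 88 / 8 / 88
  c2 r2c1: 0 / 0 / 0
  c3 r1c1: 22 / 5 / 22
  c3 r2c0: 97 / 7 / 97
  c3 r2c1: 60 / 8 / 60
  c4 r1c1: 0 / 0 / 0
  c4 r2c0: 0 / 0 / 0
  c4 r2c1: 64 / 7 / 64

PE[2][1].acc = 64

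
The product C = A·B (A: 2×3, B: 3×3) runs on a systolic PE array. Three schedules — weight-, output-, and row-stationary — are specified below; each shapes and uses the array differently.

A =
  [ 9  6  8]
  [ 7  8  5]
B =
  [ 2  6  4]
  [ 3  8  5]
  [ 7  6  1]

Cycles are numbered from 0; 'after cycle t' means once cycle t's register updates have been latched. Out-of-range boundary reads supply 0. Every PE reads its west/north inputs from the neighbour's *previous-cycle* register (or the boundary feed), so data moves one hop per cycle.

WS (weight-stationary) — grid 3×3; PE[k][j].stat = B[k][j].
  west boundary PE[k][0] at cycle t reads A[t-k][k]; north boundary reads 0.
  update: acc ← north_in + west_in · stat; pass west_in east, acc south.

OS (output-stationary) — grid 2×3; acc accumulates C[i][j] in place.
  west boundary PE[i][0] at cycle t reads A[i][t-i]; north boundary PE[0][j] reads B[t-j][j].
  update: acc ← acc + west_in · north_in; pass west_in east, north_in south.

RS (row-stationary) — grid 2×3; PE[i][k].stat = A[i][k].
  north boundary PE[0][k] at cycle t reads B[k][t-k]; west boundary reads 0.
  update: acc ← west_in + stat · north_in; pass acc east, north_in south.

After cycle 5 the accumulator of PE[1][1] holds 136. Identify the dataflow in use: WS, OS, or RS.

WS [3×3] PE[1][1] across cycles:
  @0  [1,1]  acc 0  |  →0  ↓0
  @1  [1,1]  acc 0  |  →0  ↓0
  @2  [1,1]  acc 102  |  →6  ↓102
  @3  [1,1]  acc 106  |  →8  ↓106
  @4  [1,1]  acc 0  |  →0  ↓0
  @5  [1,1]  acc 0  |  →0  ↓0
OS [2×3] PE[1][1] across cycles:
  @0  [1,1]  acc 0  |  →0  ↓0
  @1  [1,1]  acc 0  |  →0  ↓0
  @2  [1,1]  acc 42  |  →7  ↓6
  @3  [1,1]  acc 106  |  →8  ↓8
  @4  [1,1]  acc 136  |  →5  ↓6
  @5  [1,1]  acc 136  |  →0  ↓0
RS [2×3] PE[1][1] across cycles:
  @0  [1,1]  acc 0  |  →0  ↓0
  @1  [1,1]  acc 0  |  →0  ↓0
  @2  [1,1]  acc 38  |  →38  ↓3
  @3  [1,1]  acc 106  |  →106  ↓8
  @4  [1,1]  acc 68  |  →68  ↓5
  @5  [1,1]  acc 0  |  →0  ↓0

dataflow = OS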